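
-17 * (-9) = 153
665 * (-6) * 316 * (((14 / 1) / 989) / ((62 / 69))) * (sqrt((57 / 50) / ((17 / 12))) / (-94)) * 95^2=1710752.05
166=166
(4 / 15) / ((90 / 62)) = 124 / 675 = 0.18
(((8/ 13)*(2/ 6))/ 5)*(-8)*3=-64/ 65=-0.98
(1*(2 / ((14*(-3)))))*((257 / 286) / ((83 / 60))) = -2570 / 83083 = -0.03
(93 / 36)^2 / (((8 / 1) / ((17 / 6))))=16337 / 6912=2.36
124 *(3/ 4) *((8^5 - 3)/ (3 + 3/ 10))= 10157150/ 11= 923377.27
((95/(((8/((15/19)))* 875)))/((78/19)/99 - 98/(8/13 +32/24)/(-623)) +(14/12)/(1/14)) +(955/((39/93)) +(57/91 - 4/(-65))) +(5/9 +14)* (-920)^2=12322116.64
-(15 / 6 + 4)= -13 / 2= -6.50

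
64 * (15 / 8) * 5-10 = 590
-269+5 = -264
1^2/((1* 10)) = 1/10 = 0.10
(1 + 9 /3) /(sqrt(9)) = 1.33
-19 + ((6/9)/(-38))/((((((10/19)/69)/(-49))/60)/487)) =3293075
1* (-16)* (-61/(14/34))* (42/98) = 49776/49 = 1015.84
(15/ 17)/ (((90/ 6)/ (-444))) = -444/ 17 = -26.12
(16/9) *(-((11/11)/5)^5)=-16/28125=-0.00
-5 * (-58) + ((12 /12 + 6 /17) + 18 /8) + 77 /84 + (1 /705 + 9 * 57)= 6452093 /7990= 807.52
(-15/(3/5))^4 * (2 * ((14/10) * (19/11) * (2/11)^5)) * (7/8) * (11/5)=116375000/161051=722.60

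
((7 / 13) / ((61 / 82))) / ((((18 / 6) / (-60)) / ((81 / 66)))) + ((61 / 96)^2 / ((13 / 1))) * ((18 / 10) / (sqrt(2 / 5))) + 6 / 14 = -1058691 / 61061 + 3721 * sqrt(10) / 133120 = -17.25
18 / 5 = 3.60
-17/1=-17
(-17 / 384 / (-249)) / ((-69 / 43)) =-731 / 6597504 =-0.00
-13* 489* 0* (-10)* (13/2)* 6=0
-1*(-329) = 329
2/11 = 0.18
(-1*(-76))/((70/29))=1102/35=31.49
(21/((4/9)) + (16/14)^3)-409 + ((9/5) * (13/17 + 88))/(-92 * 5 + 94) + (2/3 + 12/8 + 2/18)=-22947365933/64024380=-358.42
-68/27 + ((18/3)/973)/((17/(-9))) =-1126246/446607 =-2.52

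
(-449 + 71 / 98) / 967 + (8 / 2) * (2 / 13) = 187025 / 1231958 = 0.15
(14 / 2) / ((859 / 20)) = 140 / 859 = 0.16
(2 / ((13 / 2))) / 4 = 1 / 13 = 0.08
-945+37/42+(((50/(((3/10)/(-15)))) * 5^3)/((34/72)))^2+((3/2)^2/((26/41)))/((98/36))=967443747917210813/2209116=437932525008.74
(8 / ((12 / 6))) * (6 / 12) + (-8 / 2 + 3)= 1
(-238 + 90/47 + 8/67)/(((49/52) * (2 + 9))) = -22.76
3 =3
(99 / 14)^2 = 50.01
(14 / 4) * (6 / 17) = 21 / 17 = 1.24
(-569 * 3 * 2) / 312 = -569 / 52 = -10.94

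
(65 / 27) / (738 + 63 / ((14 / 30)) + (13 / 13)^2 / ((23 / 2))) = 1495 / 542187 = 0.00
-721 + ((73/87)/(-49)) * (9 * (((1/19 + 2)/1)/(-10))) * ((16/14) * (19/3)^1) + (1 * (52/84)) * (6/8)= -143297823/198940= -720.31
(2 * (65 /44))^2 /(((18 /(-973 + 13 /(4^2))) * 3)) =-21906625 /139392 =-157.16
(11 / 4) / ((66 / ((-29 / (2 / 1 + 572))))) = -29 / 13776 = -0.00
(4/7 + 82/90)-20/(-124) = 16052/9765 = 1.64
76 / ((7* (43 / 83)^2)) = 523564 / 12943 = 40.45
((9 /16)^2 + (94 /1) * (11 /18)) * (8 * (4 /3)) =133081 /216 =616.12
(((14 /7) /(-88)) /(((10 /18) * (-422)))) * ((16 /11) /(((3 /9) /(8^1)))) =432 /127655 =0.00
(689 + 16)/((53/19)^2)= 254505/2809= 90.60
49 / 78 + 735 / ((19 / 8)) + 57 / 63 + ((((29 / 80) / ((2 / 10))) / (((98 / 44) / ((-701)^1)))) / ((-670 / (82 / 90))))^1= 910168765813 / 2919243600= 311.78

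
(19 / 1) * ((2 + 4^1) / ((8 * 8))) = 57 / 32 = 1.78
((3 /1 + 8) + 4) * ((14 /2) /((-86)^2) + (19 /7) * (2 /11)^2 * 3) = 25383255 /6264412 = 4.05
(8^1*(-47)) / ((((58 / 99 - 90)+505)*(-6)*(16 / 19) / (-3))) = -88407 / 164572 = -0.54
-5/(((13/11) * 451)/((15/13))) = -75/6929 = -0.01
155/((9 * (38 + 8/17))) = 2635/5886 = 0.45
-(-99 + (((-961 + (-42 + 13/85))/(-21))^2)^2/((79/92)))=-59966711426556558947/9901362349375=-6056410.15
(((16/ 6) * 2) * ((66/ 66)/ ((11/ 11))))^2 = 256/ 9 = 28.44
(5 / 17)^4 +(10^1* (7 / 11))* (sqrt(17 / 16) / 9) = 0.74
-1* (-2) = 2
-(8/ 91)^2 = -64/ 8281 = -0.01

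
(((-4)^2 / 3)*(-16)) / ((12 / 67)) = -4288 / 9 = -476.44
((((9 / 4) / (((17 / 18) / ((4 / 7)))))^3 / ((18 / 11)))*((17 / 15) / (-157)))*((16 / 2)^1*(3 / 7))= -0.04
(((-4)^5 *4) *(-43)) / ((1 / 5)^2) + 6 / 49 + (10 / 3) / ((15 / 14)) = 1941812626 / 441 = 4403203.23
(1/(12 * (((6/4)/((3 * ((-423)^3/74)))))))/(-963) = 2803221/15836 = 177.02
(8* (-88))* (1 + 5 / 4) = -1584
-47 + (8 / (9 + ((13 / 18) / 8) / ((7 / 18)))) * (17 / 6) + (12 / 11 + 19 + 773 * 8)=868496 / 141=6159.55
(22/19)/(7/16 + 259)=0.00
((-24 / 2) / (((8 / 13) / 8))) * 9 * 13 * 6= -109512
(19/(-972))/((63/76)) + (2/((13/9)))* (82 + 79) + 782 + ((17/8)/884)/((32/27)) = 204792306335/203793408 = 1004.90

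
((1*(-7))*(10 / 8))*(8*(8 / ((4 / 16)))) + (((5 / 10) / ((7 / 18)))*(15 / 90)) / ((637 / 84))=-1426862 / 637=-2239.97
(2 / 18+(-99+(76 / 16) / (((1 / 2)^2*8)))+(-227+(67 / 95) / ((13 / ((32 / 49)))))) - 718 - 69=-4838443487 / 4357080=-1110.48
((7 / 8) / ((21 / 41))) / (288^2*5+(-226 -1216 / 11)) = 451 / 109397232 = 0.00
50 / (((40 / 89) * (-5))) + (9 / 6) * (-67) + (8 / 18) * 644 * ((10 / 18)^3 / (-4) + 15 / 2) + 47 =54027137 / 26244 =2058.65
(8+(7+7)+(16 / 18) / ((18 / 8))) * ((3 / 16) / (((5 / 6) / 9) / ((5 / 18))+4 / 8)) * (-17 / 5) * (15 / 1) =-256.98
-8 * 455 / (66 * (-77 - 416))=1820 / 16269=0.11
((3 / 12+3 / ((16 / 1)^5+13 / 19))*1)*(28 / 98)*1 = 19923185 / 278921398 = 0.07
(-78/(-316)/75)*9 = 117/3950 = 0.03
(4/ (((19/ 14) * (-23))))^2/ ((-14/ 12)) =-2688/ 190969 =-0.01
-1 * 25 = -25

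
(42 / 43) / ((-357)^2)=2 / 260967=0.00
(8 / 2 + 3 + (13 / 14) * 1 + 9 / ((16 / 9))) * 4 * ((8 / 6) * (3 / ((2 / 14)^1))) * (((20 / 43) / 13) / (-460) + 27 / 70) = 100997079 / 179998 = 561.10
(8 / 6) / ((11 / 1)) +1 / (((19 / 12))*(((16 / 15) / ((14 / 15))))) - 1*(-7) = 9623 / 1254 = 7.67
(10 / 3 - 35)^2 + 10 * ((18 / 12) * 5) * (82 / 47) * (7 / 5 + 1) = 557015 / 423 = 1316.82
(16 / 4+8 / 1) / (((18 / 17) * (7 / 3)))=34 / 7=4.86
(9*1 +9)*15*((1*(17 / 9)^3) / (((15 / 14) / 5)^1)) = 8491.60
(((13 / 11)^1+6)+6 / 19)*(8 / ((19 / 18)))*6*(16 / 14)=10831104 / 27797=389.65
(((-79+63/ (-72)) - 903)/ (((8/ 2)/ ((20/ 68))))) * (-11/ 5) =86493/ 544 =158.99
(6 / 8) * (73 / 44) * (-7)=-1533 / 176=-8.71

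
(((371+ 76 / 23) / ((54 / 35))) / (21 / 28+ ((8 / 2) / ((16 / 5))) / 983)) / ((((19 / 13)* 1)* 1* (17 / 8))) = 4400576440 / 42323013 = 103.98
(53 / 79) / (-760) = -53 / 60040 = -0.00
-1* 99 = -99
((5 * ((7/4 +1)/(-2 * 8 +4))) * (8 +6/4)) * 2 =-1045/48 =-21.77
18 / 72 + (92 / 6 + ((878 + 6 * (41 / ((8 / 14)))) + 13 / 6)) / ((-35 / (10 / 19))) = -10475 / 532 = -19.69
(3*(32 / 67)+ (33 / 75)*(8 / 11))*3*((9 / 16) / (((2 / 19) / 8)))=376542 / 1675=224.80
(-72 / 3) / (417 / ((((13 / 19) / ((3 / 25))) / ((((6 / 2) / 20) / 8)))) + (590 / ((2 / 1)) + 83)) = -416000 / 6575769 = -0.06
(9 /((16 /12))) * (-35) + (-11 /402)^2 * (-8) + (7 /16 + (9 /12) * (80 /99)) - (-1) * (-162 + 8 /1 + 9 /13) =-35913824083 /92437488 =-388.52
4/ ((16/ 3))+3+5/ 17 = 275/ 68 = 4.04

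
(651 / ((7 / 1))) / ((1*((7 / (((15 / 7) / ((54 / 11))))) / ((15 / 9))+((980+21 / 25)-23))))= 8525 / 88684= 0.10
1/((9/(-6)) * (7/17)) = -1.62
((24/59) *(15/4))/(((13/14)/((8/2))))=5040/767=6.57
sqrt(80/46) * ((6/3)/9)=0.29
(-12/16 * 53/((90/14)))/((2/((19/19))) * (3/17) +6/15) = -6307/768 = -8.21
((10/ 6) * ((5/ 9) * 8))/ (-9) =-0.82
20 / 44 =5 / 11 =0.45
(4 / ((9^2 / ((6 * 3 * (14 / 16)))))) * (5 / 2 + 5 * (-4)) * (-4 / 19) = 490 / 171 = 2.87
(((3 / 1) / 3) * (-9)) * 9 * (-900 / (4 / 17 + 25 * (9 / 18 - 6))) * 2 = -4957200 / 4667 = -1062.18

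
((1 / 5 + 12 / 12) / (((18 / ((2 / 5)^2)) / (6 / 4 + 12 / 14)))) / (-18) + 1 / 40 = 1487 / 63000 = 0.02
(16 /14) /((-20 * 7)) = -2 /245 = -0.01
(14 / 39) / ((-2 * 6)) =-7 / 234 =-0.03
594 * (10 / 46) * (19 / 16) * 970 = 13684275 / 92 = 148742.12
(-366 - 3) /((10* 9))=-4.10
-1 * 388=-388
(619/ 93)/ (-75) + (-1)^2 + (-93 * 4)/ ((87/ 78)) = -67277876/ 202275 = -332.61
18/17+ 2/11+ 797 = 149271/187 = 798.24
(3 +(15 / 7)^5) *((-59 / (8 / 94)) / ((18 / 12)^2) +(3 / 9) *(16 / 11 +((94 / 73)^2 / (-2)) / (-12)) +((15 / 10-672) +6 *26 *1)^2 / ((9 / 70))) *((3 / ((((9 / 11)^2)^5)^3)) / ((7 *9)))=465033837864285960803370637545367737687126684844 / 239194810418386818574191961234798638489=1944163575.50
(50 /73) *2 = 100 /73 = 1.37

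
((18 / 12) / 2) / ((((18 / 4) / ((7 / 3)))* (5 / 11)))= 77 / 90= 0.86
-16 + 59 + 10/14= 306/7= 43.71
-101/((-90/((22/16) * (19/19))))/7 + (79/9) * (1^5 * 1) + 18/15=5711/560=10.20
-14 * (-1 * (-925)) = -12950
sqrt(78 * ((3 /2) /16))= 3 * sqrt(13) /4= 2.70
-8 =-8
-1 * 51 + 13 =-38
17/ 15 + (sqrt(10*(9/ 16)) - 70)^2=588811/ 120 - 105*sqrt(10)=4574.72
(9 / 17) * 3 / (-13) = -0.12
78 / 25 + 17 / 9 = 1127 / 225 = 5.01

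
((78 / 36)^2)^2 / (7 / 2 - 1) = 28561 / 3240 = 8.82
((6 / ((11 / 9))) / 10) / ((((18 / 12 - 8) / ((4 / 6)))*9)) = -4 / 715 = -0.01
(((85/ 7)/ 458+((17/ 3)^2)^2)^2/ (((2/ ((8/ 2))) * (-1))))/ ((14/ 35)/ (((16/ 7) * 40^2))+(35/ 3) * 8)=-2294514036035024672000/ 100705767117792543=-22784.34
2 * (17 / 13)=2.62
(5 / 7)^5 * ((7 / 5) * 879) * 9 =4944375 / 2401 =2059.30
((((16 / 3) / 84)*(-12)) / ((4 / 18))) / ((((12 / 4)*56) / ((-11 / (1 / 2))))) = 22 / 49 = 0.45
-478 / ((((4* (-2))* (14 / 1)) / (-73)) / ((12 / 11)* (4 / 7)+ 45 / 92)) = -137499807 / 396704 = -346.61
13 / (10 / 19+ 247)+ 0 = 0.05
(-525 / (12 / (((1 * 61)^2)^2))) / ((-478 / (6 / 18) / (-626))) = -758405940775 / 2868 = -264437217.84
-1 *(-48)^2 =-2304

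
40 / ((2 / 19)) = 380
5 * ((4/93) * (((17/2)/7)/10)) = 17/651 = 0.03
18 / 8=9 / 4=2.25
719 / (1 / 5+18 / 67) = 240865 / 157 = 1534.17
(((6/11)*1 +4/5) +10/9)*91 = 110656/495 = 223.55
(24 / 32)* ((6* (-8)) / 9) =-4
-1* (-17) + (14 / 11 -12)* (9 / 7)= 247 / 77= 3.21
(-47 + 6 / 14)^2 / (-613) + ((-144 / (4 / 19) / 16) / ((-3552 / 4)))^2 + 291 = 12104410605509 / 42107548672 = 287.46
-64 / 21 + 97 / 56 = -221 / 168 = -1.32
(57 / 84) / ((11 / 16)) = 76 / 77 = 0.99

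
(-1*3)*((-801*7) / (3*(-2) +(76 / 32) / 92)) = -12380256 / 4397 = -2815.61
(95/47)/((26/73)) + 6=14267/1222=11.68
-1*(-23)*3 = 69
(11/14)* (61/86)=671/1204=0.56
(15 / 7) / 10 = 3 / 14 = 0.21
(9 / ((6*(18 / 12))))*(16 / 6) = 8 / 3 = 2.67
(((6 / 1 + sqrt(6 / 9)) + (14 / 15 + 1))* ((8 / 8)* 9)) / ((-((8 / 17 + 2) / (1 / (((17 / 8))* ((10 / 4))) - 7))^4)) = -70761888051 / 17150000 - 4162464003* sqrt(6) / 24010000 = -4550.71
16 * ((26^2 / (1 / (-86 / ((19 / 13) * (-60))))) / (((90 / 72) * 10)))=848.58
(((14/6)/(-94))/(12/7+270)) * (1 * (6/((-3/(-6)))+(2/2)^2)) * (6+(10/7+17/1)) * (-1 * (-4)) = -1729/14899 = -0.12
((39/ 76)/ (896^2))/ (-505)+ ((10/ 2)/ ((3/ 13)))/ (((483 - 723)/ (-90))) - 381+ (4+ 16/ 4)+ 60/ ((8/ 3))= -10549285232679/ 30812078080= -342.38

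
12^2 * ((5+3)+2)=1440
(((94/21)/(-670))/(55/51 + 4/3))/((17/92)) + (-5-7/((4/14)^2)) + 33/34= -1761189707/19613580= -89.79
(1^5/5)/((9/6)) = 2/15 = 0.13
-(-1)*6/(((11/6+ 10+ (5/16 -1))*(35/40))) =2304/3745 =0.62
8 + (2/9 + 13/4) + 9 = 737/36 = 20.47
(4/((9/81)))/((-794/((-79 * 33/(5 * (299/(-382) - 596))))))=-17925732/452522435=-0.04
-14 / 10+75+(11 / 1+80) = 823 / 5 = 164.60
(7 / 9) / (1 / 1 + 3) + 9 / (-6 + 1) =-289 / 180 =-1.61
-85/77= -1.10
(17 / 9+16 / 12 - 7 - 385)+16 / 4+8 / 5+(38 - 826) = -52703 / 45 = -1171.18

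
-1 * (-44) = 44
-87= -87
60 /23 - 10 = -170 /23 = -7.39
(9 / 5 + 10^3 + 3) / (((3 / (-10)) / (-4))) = 40192 / 3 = 13397.33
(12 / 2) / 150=1 / 25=0.04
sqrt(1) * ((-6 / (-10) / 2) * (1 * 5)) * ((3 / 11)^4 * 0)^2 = 0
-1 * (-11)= 11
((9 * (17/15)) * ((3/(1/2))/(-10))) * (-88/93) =4488/775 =5.79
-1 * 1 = -1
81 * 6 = 486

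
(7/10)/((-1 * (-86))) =0.01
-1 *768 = -768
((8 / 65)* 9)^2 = 5184 / 4225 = 1.23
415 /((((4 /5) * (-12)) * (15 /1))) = -415 /144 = -2.88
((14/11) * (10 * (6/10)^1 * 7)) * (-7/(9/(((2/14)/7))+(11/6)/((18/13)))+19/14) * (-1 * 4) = -150706920/525481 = -286.80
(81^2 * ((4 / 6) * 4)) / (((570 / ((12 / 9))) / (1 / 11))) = 3.72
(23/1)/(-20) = -23/20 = -1.15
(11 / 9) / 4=11 / 36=0.31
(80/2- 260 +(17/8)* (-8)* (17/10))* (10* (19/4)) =-47291/4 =-11822.75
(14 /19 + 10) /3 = 68 /19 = 3.58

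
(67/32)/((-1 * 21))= -67/672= -0.10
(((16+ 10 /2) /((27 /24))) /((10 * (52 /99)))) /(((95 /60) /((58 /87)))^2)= 14784 /23465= 0.63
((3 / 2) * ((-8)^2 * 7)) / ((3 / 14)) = 3136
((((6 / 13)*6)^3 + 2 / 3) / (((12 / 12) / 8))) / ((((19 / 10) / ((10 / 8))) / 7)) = 5318600 / 6591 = 806.95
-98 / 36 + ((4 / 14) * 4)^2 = -1249 / 882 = -1.42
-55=-55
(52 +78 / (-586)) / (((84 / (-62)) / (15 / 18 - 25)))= 925.17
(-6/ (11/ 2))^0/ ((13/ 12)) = 12/ 13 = 0.92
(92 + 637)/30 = 243/10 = 24.30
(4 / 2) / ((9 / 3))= 2 / 3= 0.67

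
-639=-639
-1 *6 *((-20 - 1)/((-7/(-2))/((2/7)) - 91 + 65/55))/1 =-5544/3413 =-1.62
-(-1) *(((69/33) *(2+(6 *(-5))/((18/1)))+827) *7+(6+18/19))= 3637118/627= 5800.83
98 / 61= 1.61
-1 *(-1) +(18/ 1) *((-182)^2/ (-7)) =-85175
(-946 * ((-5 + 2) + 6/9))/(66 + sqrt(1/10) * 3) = 1456840/43551-6622 * sqrt(10)/43551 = 32.97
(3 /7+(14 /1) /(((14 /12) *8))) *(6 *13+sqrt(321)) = 27 *sqrt(321) /14+1053 /7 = 184.98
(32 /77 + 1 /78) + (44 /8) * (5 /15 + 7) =81605 /2002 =40.76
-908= -908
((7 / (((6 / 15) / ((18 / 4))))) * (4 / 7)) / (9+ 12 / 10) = 75 / 17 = 4.41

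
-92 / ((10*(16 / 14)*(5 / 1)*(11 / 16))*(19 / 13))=-8372 / 5225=-1.60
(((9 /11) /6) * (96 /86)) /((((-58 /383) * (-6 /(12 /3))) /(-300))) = -2757600 /13717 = -201.04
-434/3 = -144.67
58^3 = 195112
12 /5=2.40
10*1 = 10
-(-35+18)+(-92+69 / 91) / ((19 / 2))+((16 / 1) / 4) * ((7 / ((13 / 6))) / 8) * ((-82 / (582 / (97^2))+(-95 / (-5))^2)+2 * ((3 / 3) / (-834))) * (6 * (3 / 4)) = -177212653 / 25298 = -7005.01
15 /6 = 5 /2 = 2.50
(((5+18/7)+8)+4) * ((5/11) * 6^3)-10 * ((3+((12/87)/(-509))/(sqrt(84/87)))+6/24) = 20 * sqrt(203)/103327+290915/154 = 1889.06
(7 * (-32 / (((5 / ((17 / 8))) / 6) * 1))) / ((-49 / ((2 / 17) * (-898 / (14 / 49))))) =-21552 / 5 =-4310.40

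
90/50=9/5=1.80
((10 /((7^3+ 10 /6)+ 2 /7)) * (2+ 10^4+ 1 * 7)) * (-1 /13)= -1050945 /47086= -22.32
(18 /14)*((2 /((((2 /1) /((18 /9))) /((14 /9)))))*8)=32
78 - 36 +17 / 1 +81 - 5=135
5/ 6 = 0.83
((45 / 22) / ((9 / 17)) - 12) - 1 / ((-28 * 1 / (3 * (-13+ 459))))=3053 / 77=39.65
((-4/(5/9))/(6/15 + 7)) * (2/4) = -18/37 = -0.49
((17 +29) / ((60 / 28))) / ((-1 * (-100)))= 161 / 750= 0.21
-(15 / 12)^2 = -25 / 16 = -1.56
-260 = -260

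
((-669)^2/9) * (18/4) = 447561/2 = 223780.50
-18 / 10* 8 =-72 / 5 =-14.40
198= 198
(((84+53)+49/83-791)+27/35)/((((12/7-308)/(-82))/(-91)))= 15900.14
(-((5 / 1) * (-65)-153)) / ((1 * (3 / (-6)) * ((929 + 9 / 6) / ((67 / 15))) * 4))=-32026 / 27915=-1.15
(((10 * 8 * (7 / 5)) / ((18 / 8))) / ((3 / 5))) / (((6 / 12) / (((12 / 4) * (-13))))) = -58240 / 9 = -6471.11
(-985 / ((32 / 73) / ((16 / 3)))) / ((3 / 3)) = -71905 / 6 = -11984.17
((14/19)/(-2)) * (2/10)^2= -0.01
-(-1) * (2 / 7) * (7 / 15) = 2 / 15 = 0.13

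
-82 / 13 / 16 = -41 / 104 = -0.39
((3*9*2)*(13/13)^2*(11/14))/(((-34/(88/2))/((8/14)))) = -31.38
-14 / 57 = -0.25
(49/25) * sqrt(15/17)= 49 * sqrt(255)/425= 1.84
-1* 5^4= -625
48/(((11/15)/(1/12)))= 60/11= 5.45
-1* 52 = -52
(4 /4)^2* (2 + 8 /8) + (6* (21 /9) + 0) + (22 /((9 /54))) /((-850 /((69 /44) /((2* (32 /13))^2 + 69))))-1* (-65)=1098227917 /13393450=82.00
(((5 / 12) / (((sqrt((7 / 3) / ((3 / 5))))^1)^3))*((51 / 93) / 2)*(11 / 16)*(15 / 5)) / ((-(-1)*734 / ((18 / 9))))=5049*sqrt(35) / 356782720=0.00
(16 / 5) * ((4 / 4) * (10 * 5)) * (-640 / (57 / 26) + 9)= -45268.77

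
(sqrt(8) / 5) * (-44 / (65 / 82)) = -7216 * sqrt(2) / 325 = -31.40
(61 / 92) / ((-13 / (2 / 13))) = -61 / 7774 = -0.01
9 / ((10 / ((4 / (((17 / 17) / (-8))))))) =-144 / 5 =-28.80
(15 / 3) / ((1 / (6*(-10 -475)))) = -14550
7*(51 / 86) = 357 / 86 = 4.15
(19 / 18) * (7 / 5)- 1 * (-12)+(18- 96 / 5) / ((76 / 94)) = 20509 / 1710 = 11.99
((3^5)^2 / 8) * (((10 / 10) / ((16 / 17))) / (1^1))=1003833 / 128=7842.45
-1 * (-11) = 11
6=6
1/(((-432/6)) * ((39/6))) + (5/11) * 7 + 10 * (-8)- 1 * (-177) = 515725/5148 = 100.18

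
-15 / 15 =-1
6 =6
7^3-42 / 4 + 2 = 669 / 2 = 334.50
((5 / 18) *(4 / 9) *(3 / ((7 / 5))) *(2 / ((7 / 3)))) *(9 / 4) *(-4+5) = 25 / 49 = 0.51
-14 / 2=-7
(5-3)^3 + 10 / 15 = 8.67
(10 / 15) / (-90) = -1 / 135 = -0.01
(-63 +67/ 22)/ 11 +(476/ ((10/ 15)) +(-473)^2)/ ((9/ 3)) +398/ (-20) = 135742004/ 1815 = 74788.98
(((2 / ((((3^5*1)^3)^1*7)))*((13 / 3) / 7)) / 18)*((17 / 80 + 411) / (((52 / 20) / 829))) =27271613 / 303737663376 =0.00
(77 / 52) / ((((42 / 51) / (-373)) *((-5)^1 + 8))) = -223.56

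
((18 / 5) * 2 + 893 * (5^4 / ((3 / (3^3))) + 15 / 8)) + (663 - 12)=201018303 / 40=5025457.58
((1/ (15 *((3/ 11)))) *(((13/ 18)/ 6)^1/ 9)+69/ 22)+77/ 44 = 1176299/ 240570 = 4.89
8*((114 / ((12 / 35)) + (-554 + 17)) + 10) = -1556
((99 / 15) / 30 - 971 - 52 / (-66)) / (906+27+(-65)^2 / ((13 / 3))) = -1600487 / 3148200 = -0.51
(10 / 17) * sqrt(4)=20 / 17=1.18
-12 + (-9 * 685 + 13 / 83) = -512678 / 83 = -6176.84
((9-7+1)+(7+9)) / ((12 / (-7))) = -11.08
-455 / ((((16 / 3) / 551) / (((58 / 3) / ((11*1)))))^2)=-116174440655 / 7744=-15001864.75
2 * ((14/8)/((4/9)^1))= 63/8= 7.88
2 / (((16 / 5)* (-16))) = -5 / 128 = -0.04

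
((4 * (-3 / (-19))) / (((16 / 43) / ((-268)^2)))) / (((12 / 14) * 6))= 1351189 / 57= 23705.07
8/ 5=1.60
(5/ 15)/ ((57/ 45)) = 5/ 19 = 0.26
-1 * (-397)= 397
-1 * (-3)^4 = -81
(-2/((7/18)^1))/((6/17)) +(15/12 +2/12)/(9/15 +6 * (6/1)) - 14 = -438605/15372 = -28.53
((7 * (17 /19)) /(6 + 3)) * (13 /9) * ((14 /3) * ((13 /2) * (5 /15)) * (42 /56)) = 7.62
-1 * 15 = -15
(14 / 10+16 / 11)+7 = 542 / 55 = 9.85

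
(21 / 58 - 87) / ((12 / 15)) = -25125 / 232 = -108.30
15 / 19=0.79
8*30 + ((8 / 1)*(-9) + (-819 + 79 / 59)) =-38330 / 59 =-649.66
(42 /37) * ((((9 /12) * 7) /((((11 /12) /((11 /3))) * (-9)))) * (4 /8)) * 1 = -1.32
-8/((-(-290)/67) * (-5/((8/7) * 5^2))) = 2144/203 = 10.56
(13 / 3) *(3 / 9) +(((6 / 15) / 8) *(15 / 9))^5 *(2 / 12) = 2156545 / 1492992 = 1.44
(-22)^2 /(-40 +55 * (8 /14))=-847 /15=-56.47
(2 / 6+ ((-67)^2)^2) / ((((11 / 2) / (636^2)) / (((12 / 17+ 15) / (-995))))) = -4352659618568832 / 186065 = -23393220748.50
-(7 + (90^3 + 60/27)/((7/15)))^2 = -1076184230731009/441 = -2440327053811.81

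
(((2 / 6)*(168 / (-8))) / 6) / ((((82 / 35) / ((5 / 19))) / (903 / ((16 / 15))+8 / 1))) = -16749425 / 149568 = -111.99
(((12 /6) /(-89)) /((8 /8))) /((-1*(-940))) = -1 /41830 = -0.00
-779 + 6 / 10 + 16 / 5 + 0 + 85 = -3451 / 5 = -690.20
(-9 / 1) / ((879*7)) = -3 / 2051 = -0.00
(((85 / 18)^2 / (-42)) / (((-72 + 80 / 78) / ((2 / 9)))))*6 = 93925 / 9416736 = 0.01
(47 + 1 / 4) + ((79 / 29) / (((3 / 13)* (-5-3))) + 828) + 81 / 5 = 3097111 / 3480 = 889.97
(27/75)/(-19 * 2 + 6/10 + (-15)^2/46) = -414/37385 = -0.01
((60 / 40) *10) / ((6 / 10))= 25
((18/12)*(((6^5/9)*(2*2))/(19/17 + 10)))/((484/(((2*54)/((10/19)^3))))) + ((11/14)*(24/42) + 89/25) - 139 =428865988/741125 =578.67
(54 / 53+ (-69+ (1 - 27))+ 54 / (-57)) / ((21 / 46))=-4397278 / 21147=-207.94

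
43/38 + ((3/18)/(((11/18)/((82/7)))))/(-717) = 788213/699314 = 1.13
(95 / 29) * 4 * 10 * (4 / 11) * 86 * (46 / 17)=60131200 / 5423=11088.18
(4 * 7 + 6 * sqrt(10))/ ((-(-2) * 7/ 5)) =15 * sqrt(10)/ 7 + 10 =16.78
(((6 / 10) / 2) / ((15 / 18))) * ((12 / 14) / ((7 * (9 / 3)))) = 18 / 1225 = 0.01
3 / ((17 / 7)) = 21 / 17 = 1.24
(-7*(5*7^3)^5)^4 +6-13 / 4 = 465301699690183906608037514710606315901037328388686523818969726562511 / 4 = 116325424922545976652009400000000000000000000000000000000000000000000.00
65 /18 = 3.61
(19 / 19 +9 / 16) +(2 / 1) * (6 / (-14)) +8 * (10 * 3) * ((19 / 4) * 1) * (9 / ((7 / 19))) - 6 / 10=15595259 / 560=27848.68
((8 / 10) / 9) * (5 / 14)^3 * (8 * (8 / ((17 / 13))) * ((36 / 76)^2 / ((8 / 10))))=117000 / 2104991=0.06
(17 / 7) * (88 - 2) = 208.86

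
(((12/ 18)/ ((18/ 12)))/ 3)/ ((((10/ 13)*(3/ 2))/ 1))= 52/ 405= 0.13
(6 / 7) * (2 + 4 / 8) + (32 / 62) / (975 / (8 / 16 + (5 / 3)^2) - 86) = 1451987 / 676823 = 2.15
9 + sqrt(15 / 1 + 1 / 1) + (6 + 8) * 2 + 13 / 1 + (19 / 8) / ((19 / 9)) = 55.12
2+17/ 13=43/ 13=3.31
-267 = -267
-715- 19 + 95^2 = 8291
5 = 5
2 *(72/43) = 144/43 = 3.35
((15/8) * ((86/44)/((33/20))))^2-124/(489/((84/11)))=114427163/38183728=3.00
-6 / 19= -0.32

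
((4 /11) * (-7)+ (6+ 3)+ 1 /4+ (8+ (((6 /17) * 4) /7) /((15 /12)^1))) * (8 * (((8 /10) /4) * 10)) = 1556756 /6545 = 237.85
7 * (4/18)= 14/9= 1.56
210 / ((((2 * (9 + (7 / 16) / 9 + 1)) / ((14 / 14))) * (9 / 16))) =26880 / 1447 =18.58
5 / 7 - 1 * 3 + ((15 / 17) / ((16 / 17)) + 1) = -39 / 112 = -0.35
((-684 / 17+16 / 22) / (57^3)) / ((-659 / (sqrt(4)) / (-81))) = -44328 / 845255147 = -0.00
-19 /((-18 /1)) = 19 /18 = 1.06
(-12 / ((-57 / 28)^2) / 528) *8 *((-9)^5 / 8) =1285956 / 3971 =323.84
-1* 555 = -555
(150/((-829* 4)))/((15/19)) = -95/1658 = -0.06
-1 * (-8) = 8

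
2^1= 2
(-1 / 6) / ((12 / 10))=-5 / 36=-0.14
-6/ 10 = -3/ 5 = -0.60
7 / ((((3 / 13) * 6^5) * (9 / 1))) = 0.00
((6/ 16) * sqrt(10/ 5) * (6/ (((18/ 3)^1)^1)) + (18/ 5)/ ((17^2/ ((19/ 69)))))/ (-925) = -3 * sqrt(2)/ 7400-114/ 30742375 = -0.00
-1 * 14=-14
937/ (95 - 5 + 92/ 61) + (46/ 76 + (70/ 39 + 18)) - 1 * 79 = -100015529/ 2068131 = -48.36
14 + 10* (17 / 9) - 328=-2656 / 9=-295.11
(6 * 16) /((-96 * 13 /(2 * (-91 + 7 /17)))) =3080 /221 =13.94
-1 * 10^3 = -1000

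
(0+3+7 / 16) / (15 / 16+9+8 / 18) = 99 / 299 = 0.33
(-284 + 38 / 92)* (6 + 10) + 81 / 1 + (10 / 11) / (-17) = -19167169 / 4301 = -4456.44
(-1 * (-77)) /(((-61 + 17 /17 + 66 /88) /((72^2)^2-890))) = -8276873528 /237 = -34923517.00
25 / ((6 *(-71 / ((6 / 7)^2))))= -150 / 3479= -0.04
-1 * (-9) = 9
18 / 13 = 1.38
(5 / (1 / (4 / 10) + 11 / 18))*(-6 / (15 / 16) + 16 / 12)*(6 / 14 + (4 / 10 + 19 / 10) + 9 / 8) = -31.38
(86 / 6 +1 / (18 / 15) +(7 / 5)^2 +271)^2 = 1867881961 / 22500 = 83016.98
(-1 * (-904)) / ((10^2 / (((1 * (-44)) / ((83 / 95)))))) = -188936 / 415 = -455.27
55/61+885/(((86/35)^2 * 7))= 9854155/451156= 21.84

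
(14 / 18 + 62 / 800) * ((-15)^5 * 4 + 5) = -1870489421 / 720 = -2597901.97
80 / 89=0.90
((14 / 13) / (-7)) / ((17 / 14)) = -28 / 221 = -0.13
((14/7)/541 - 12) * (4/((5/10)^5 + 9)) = -830720/156349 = -5.31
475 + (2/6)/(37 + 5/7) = 376207/792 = 475.01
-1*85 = -85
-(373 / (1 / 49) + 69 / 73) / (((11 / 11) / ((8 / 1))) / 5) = -731117.81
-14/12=-7/6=-1.17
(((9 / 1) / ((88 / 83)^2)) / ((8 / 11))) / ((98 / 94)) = 2914047 / 275968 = 10.56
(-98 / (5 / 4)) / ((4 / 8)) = -784 / 5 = -156.80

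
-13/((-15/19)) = 247/15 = 16.47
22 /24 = 11 /12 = 0.92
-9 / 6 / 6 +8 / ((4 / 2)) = 15 / 4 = 3.75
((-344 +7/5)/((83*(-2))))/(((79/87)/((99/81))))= 182149/65570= 2.78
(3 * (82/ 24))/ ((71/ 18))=369/ 142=2.60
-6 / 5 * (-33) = 198 / 5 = 39.60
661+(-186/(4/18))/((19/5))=440.74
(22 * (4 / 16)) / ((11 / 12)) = 6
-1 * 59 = -59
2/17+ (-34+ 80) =784/17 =46.12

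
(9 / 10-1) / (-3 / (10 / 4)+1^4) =1 / 2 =0.50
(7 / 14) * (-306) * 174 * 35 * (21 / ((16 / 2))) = -9783585 / 4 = -2445896.25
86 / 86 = 1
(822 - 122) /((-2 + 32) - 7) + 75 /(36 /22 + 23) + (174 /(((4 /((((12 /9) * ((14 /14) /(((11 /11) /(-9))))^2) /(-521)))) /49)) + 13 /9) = -11892948410 /29226537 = -406.92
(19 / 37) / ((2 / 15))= 285 / 74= 3.85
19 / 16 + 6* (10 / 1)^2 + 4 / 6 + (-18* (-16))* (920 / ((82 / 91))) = 294642.83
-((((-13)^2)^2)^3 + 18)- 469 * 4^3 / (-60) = -349471276829981 / 15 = -23298085121998.73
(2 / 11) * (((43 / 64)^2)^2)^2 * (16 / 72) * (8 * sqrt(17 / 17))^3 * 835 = 9759647231796835 / 13606456393728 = 717.28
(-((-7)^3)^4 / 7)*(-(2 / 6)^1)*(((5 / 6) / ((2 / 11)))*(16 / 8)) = 108752970865 / 18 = 6041831714.72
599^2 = 358801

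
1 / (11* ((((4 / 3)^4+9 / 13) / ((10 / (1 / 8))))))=84240 / 44627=1.89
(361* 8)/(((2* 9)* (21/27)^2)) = 12996/49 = 265.22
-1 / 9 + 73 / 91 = 566 / 819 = 0.69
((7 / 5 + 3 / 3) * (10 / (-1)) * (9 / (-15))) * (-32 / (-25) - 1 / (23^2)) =1217016 / 66125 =18.40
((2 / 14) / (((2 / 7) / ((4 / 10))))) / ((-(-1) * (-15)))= -1 / 75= -0.01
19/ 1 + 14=33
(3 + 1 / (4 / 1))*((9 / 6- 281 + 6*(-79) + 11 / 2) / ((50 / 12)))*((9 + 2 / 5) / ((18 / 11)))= -1256827 / 375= -3351.54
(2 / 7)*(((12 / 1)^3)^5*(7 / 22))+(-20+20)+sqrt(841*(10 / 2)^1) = 29*sqrt(5)+15407021574586368 / 11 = 1400638324962461.94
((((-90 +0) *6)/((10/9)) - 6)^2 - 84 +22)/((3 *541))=242002/1623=149.11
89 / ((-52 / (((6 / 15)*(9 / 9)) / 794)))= -89 / 103220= -0.00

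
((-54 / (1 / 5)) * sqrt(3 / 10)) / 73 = -27 * sqrt(30) / 73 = -2.03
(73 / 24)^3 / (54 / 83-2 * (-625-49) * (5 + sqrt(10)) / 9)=9039237524683 / 144625485523968-903139144081 * sqrt(10) / 72312742761984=0.02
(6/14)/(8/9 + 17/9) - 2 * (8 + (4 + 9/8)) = -18267/700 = -26.10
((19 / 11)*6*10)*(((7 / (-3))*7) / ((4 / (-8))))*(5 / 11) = 186200 / 121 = 1538.84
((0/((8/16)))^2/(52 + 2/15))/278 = 0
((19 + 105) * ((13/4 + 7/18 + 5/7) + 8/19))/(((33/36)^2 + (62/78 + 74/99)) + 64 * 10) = 1621343152/1759316419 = 0.92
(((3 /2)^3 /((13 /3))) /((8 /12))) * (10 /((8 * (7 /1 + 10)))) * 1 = 1215 /14144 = 0.09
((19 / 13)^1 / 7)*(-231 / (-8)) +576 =60531 / 104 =582.03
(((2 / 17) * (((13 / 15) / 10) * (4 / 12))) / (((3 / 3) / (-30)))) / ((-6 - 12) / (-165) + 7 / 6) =-572 / 7157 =-0.08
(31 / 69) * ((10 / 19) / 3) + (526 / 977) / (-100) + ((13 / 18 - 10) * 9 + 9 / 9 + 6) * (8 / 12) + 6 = -8631608129 / 192127050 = -44.93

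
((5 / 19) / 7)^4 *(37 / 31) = 23125 / 9699922351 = 0.00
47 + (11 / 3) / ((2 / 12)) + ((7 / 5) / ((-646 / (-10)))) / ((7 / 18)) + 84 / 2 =35871 / 323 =111.06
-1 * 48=-48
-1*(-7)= 7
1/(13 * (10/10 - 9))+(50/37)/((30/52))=2.33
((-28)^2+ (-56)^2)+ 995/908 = 3560355/908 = 3921.10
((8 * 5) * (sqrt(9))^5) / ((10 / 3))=2916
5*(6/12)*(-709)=-3545/2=-1772.50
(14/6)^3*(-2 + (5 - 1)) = 686/27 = 25.41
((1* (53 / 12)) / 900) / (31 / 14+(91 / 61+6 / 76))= 429989 / 331646400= 0.00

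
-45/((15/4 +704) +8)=-0.06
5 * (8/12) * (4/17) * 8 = 6.27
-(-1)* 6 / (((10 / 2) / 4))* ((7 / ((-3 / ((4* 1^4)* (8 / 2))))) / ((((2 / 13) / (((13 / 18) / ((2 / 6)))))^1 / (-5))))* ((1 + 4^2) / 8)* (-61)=-4907084 / 3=-1635694.67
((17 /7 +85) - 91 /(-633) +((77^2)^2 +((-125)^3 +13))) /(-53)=-147109273432 /234843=-626415.41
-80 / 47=-1.70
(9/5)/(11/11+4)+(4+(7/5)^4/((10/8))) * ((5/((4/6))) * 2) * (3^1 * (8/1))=1591713/625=2546.74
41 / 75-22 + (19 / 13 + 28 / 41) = -771872 / 39975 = -19.31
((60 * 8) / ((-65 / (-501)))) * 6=288576 / 13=22198.15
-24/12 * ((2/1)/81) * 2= -8/81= -0.10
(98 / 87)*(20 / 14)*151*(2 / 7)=6040 / 87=69.43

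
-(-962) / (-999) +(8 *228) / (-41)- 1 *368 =-457690 / 1107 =-413.45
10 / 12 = 0.83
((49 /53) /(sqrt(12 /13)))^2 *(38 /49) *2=12103 /8427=1.44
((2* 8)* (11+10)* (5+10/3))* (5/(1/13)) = 182000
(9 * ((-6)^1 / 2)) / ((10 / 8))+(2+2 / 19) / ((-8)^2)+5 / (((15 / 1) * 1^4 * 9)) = -441797 / 20520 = -21.53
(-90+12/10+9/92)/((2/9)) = -399.16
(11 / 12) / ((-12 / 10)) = -55 / 72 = -0.76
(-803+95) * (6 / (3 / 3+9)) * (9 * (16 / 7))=-305856 / 35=-8738.74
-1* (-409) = 409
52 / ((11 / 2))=104 / 11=9.45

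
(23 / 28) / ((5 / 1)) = 23 / 140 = 0.16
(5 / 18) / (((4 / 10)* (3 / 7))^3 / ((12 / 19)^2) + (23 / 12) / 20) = 1715000 / 669651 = 2.56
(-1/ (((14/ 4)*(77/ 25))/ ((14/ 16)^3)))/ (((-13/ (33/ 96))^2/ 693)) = -1334025/ 44302336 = -0.03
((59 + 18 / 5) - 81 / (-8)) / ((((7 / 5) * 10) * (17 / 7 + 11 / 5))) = 2909 / 2592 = 1.12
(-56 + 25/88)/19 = -4903/1672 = -2.93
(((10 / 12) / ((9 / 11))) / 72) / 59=55 / 229392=0.00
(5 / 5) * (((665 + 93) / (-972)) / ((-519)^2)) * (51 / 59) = -6443 / 2574552438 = -0.00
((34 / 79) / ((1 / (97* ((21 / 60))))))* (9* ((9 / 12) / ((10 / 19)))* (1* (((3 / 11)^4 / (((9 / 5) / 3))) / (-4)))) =-159882093 / 370124480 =-0.43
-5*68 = -340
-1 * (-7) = 7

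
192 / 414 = 0.46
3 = 3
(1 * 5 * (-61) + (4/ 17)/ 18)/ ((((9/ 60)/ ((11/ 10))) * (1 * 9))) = -1026586/ 4131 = -248.51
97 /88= 1.10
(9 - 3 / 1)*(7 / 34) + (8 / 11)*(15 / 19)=6429 / 3553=1.81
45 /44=1.02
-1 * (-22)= 22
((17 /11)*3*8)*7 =2856 /11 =259.64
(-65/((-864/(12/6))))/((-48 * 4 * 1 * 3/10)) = -325/124416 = -0.00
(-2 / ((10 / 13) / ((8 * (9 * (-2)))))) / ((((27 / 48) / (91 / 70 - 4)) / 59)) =-2650752 / 25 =-106030.08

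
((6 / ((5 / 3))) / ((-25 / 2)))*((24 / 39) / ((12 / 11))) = -264 / 1625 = -0.16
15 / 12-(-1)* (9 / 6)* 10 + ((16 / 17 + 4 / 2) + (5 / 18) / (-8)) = 46895 / 2448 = 19.16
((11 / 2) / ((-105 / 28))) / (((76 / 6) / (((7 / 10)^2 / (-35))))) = 77 / 47500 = 0.00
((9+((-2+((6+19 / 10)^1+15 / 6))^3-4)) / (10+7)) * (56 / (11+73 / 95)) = 39747316 / 237575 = 167.30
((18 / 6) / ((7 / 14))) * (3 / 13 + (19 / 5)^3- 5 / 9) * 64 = 102112384 / 4875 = 20946.13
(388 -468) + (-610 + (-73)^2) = 4639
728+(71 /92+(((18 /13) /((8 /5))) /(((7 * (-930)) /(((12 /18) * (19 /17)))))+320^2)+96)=227716117183 /2206022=103224.77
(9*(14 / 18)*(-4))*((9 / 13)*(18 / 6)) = -756 / 13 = -58.15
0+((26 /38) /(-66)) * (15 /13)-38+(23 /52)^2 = -37.82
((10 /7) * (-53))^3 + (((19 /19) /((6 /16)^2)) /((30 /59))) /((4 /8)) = -20097099832 /46305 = -434015.76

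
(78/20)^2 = 1521/100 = 15.21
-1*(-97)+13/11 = 1080/11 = 98.18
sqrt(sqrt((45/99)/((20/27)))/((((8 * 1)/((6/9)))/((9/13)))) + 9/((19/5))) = 3 * sqrt(103246 * sqrt(33) + 31082480)/10868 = 1.55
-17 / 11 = -1.55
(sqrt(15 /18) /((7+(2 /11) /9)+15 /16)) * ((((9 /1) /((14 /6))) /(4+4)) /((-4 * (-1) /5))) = 891 * sqrt(30) /70588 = 0.07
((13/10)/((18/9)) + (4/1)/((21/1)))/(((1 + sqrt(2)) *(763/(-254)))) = 44831/160230 - 44831 *sqrt(2)/160230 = -0.12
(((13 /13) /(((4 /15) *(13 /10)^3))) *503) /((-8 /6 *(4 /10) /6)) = -42440625 /4394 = -9658.77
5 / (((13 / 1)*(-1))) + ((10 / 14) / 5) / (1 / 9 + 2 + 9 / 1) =-3383 / 9100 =-0.37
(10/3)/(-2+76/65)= -325/81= -4.01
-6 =-6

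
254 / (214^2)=127 / 22898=0.01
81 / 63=9 / 7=1.29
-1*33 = -33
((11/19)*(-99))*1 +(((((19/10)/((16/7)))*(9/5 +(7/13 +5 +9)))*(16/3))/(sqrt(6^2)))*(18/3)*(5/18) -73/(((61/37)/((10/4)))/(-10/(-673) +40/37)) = -48219853951/304202730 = -158.51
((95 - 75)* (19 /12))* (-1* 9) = -285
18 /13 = 1.38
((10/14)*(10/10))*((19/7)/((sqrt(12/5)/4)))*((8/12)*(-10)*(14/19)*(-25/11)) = 10000*sqrt(15)/693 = 55.89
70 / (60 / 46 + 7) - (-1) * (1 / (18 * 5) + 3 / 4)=315967 / 34380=9.19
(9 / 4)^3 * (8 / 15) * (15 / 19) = 729 / 152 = 4.80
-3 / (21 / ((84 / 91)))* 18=-216 / 91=-2.37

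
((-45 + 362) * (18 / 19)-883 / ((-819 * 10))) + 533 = 129689047 / 155610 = 833.42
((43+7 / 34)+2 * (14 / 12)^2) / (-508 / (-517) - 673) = -3632959 / 53157249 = -0.07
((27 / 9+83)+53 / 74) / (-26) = -6417 / 1924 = -3.34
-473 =-473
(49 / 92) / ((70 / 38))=133 / 460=0.29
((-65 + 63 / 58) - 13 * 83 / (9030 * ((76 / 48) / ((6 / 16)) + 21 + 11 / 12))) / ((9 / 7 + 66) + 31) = -5250247427 / 8073177760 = -0.65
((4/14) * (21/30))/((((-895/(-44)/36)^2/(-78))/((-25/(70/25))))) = 97853184/224287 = 436.29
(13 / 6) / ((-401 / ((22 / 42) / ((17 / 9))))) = -143 / 95438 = -0.00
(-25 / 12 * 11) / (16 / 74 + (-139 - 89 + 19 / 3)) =10175 / 98324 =0.10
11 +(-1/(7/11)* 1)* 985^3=-10512387798/7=-1501769685.43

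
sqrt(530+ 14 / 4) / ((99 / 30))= 7.00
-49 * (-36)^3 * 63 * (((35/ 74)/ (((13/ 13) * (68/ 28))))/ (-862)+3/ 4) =29275374735936/ 271099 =107987763.64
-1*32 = -32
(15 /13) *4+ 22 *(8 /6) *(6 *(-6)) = -13668 /13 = -1051.38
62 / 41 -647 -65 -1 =-29171 / 41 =-711.49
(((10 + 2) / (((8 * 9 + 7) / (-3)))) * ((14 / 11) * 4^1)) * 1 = -2016 / 869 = -2.32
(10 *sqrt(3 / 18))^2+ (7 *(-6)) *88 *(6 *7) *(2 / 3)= -103471.33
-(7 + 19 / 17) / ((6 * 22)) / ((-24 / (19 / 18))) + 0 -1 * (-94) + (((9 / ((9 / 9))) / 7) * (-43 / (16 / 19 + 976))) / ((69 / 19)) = 1418004345139 / 15087219840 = 93.99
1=1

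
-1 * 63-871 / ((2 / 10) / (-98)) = 426727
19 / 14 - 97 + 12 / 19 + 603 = 135125 / 266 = 507.99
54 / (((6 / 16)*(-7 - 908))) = -48 / 305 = -0.16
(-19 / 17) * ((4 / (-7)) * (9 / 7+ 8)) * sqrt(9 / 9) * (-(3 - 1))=-9880 / 833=-11.86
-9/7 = -1.29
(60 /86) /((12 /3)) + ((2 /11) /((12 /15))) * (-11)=-2.33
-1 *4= -4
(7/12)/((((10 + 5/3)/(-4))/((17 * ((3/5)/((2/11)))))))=-561/50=-11.22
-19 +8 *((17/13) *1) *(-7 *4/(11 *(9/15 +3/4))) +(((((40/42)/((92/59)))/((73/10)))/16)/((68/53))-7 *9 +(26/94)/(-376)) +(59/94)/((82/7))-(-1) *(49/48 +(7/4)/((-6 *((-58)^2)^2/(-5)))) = -100.65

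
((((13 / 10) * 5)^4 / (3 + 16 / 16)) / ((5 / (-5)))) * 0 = 0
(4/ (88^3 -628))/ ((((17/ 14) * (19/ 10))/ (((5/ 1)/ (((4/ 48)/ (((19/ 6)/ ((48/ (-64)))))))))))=-5600/ 8680761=-0.00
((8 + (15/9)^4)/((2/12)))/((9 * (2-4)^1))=-1273/243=-5.24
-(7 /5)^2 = -49 /25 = -1.96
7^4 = 2401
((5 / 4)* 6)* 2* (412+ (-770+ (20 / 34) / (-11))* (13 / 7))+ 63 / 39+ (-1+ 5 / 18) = -4677475339 / 306306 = -15270.60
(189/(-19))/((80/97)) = -18333/1520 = -12.06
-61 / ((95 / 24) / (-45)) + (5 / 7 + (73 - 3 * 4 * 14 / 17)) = 1712268 / 2261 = 757.31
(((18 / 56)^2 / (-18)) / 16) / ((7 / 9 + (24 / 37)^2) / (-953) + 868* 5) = -0.00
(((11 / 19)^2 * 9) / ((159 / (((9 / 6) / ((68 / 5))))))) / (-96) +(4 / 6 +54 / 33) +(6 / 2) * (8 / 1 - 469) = -3793885997303 / 2747804928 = -1380.70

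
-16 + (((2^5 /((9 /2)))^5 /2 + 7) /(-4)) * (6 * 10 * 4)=-10746000028 /19683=-545953.36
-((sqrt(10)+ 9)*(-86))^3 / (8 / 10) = 201152710*sqrt(10)+ 794274930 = 1430375651.12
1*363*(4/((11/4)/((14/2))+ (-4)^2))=88.58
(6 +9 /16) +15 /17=2025 /272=7.44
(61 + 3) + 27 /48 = 1033 /16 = 64.56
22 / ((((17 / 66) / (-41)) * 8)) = -14883 / 34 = -437.74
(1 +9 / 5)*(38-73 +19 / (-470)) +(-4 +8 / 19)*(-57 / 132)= -1248138 / 12925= -96.57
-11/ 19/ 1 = -11/ 19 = -0.58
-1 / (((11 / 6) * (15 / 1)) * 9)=-2 / 495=-0.00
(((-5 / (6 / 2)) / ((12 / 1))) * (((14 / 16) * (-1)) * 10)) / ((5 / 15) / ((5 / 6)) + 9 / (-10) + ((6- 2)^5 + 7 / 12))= 175 / 147468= 0.00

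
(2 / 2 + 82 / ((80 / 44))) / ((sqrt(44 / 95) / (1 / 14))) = 461* sqrt(1045) / 3080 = 4.84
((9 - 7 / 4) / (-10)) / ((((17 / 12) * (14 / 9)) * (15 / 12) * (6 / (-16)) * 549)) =232 / 181475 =0.00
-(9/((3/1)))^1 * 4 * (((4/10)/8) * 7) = -21/5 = -4.20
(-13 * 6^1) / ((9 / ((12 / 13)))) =-8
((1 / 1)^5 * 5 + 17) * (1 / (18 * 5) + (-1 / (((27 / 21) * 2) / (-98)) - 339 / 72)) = 132319 / 180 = 735.11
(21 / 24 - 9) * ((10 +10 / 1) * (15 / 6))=-1625 / 4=-406.25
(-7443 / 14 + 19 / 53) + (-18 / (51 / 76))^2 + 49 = 50868417 / 214438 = 237.22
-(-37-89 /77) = 38.16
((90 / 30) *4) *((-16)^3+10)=-49032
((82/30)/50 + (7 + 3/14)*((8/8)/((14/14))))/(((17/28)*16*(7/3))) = 19081/59500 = 0.32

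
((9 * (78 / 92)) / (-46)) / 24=-117 / 16928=-0.01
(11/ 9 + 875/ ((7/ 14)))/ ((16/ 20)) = 78805/ 36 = 2189.03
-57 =-57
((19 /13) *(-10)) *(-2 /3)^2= -760 /117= -6.50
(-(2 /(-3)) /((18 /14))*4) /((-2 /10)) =-280 /27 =-10.37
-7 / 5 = -1.40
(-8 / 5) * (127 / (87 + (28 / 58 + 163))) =-3683 / 4540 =-0.81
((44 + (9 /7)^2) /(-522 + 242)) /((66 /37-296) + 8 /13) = 1075997 /1937565840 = 0.00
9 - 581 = -572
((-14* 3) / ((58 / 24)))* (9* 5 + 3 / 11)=-250992 / 319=-786.81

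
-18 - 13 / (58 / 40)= -782 / 29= -26.97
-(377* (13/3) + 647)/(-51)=6842/153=44.72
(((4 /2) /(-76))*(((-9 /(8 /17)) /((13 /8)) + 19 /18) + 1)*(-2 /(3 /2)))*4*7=-63644 /6669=-9.54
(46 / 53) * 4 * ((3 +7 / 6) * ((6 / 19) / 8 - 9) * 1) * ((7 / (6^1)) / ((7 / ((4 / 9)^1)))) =-261050 / 27189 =-9.60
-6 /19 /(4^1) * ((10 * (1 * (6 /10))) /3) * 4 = -12 /19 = -0.63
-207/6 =-69/2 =-34.50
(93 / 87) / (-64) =-31 / 1856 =-0.02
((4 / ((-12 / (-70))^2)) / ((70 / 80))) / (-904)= -175 / 1017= -0.17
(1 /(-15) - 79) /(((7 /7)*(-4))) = 593 /30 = 19.77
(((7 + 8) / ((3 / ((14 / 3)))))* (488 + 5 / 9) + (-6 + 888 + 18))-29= 331307 / 27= 12270.63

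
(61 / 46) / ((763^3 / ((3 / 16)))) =183 / 326927480992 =0.00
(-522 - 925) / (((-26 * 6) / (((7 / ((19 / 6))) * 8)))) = 40516 / 247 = 164.03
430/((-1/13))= -5590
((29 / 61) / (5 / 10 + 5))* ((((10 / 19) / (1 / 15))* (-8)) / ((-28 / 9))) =1.75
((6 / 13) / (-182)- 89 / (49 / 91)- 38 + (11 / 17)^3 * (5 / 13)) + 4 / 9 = -10605047569 / 52308711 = -202.74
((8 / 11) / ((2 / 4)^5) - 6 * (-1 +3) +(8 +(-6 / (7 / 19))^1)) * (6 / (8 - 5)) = 460 / 77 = 5.97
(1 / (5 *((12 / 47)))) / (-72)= -47 / 4320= -0.01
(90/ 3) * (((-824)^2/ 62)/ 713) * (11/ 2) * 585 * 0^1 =0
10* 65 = 650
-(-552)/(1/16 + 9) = 8832/145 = 60.91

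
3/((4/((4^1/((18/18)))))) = 3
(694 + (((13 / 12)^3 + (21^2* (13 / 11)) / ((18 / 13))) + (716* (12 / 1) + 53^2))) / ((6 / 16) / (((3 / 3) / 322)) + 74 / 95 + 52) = 979246415 / 13623984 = 71.88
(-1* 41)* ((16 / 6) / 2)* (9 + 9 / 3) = -656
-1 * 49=-49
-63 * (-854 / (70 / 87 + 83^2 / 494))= 3647.61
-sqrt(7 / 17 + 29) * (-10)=100 * sqrt(85) / 17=54.23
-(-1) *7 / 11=7 / 11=0.64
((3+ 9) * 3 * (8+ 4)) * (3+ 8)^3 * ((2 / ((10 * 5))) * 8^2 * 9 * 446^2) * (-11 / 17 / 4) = -181170172136448 / 425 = -426282757968.11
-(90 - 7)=-83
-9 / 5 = -1.80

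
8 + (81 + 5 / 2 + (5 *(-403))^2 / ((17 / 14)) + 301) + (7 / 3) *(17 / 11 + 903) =3754456385 / 1122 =3346217.81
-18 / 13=-1.38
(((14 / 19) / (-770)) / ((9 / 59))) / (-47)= 59 / 442035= 0.00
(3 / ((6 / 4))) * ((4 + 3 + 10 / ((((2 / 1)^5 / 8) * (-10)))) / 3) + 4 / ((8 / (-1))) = 4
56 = 56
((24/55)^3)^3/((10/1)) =1320903770112/23026832919921875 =0.00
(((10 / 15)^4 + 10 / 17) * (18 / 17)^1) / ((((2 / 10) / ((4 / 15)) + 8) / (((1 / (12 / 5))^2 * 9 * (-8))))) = -21640 / 18207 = -1.19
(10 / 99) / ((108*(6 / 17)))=85 / 32076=0.00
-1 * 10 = -10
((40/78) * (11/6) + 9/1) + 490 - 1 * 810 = -36277/117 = -310.06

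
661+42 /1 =703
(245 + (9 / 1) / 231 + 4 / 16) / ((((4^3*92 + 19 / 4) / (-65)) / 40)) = -65475800 / 604989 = -108.23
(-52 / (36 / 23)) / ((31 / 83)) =-24817 / 279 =-88.95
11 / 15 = 0.73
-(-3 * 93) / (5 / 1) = 55.80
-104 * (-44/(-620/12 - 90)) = -13728/425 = -32.30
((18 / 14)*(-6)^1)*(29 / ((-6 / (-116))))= -30276 / 7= -4325.14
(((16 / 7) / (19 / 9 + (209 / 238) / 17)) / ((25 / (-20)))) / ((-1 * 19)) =332928 / 7481725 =0.04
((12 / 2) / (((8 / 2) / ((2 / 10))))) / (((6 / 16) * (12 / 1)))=1 / 15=0.07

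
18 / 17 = 1.06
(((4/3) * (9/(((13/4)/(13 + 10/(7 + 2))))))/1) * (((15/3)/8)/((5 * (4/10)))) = 635/39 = 16.28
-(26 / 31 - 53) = 1617 / 31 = 52.16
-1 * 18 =-18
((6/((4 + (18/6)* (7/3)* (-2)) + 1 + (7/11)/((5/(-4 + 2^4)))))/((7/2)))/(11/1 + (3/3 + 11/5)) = -1100/68089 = -0.02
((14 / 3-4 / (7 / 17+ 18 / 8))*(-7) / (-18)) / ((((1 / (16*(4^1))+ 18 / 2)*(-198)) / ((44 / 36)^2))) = -2116576 / 2055633471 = -0.00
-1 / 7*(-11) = 1.57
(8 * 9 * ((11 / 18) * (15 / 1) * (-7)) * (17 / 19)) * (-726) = 57020040 / 19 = 3001054.74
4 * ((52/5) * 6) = 249.60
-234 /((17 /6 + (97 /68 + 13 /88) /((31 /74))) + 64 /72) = -48833928 /1561013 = -31.28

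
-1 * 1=-1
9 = 9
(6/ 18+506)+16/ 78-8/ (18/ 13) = 58589/ 117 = 500.76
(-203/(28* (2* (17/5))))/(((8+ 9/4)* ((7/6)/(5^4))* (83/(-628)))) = 170737500/404957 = 421.62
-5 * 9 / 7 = -6.43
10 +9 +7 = 26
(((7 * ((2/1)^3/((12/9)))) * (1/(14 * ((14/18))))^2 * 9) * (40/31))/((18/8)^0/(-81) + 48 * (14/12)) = 708588/9644131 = 0.07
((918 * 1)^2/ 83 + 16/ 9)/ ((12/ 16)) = 30343376/ 2241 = 13540.11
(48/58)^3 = 13824/24389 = 0.57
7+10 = 17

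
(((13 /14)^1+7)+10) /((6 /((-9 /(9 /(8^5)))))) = -2056192 /21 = -97913.90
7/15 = 0.47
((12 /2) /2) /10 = 3 /10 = 0.30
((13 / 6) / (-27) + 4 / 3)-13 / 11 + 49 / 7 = 12601 / 1782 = 7.07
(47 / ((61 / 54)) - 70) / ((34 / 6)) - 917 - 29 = -986198 / 1037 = -951.01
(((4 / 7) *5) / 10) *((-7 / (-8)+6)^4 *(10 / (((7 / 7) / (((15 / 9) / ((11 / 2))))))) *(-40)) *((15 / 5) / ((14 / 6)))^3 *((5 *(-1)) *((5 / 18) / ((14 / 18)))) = 631705078125 / 2151296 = 293639.31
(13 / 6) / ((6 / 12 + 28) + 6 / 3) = 13 / 183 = 0.07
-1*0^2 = 0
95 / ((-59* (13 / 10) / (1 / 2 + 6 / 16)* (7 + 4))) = -3325 / 33748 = -0.10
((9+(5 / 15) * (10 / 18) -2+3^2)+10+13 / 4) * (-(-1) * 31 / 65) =98549 / 7020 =14.04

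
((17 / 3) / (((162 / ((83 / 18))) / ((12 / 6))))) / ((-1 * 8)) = -1411 / 34992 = -0.04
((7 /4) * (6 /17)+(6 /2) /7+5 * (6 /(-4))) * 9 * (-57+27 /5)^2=-460090368 /2975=-154652.22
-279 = -279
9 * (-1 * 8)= -72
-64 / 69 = -0.93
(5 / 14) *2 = 0.71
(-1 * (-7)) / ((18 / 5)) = 1.94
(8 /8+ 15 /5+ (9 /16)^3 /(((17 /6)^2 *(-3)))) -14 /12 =2508895 /887808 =2.83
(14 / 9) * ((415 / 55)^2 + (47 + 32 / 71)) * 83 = 13477.21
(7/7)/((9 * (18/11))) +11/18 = 55/81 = 0.68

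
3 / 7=0.43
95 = 95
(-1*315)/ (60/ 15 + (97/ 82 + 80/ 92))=-39606/ 761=-52.04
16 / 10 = 1.60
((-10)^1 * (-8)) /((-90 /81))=-72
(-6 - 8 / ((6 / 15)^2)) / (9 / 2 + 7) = -112 / 23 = -4.87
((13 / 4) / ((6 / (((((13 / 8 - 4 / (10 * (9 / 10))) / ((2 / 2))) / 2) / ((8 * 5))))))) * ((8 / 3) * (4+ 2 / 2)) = 1105 / 10368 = 0.11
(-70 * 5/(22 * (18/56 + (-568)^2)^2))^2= 18823840000/805760385949704196489013442841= 0.00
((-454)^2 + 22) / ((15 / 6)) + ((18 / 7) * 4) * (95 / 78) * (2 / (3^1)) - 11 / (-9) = 337693249 / 4095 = 82464.77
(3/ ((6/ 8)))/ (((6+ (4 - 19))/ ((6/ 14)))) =-4/ 21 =-0.19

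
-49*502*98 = -2410604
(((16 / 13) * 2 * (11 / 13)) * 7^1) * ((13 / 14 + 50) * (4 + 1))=627440 / 169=3712.66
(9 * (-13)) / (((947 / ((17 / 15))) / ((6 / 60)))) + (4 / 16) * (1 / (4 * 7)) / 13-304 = -10479582189 / 34470800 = -304.01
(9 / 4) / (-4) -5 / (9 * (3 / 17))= -1603 / 432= -3.71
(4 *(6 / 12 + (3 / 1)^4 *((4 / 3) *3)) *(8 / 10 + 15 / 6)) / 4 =21417 / 20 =1070.85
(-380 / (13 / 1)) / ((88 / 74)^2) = -130055 / 6292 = -20.67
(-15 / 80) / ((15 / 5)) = -1 / 16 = -0.06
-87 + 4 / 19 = -1649 / 19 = -86.79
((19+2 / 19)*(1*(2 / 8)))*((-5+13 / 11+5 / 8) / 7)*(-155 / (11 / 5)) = 653325 / 4256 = 153.51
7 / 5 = 1.40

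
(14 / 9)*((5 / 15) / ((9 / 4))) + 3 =785 / 243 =3.23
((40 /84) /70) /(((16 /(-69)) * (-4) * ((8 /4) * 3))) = 23 /18816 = 0.00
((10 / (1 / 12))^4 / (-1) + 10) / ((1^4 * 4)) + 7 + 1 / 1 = -103679979 / 2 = -51839989.50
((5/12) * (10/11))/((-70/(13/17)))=-65/15708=-0.00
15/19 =0.79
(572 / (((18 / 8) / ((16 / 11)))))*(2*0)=0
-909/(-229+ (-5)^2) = 4.46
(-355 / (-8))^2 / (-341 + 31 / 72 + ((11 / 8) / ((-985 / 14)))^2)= -1100453450625 / 190326884356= -5.78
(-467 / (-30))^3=101847563 / 27000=3772.13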